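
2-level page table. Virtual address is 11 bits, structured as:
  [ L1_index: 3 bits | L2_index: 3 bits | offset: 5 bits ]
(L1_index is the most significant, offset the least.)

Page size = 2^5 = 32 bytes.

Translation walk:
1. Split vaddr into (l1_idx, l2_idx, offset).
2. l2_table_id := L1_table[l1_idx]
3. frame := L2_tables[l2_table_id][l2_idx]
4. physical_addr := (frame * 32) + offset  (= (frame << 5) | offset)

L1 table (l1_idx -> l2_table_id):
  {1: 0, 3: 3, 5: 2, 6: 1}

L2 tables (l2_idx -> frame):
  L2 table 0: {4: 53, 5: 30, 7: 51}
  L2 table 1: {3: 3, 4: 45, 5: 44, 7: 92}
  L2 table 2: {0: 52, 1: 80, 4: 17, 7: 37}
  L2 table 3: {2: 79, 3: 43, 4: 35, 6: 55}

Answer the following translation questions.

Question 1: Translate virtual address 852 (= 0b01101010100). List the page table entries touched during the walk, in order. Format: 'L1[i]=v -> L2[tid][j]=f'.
vaddr = 852 = 0b01101010100
Split: l1_idx=3, l2_idx=2, offset=20

Answer: L1[3]=3 -> L2[3][2]=79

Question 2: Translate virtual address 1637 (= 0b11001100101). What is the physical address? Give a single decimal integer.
vaddr = 1637 = 0b11001100101
Split: l1_idx=6, l2_idx=3, offset=5
L1[6] = 1
L2[1][3] = 3
paddr = 3 * 32 + 5 = 101

Answer: 101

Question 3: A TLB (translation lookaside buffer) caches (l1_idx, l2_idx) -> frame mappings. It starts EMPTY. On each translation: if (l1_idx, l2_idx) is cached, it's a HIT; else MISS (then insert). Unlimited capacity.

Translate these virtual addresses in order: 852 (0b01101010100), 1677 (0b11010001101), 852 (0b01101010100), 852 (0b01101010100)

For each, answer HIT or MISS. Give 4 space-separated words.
vaddr=852: (3,2) not in TLB -> MISS, insert
vaddr=1677: (6,4) not in TLB -> MISS, insert
vaddr=852: (3,2) in TLB -> HIT
vaddr=852: (3,2) in TLB -> HIT

Answer: MISS MISS HIT HIT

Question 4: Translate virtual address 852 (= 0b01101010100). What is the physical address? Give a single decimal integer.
Answer: 2548

Derivation:
vaddr = 852 = 0b01101010100
Split: l1_idx=3, l2_idx=2, offset=20
L1[3] = 3
L2[3][2] = 79
paddr = 79 * 32 + 20 = 2548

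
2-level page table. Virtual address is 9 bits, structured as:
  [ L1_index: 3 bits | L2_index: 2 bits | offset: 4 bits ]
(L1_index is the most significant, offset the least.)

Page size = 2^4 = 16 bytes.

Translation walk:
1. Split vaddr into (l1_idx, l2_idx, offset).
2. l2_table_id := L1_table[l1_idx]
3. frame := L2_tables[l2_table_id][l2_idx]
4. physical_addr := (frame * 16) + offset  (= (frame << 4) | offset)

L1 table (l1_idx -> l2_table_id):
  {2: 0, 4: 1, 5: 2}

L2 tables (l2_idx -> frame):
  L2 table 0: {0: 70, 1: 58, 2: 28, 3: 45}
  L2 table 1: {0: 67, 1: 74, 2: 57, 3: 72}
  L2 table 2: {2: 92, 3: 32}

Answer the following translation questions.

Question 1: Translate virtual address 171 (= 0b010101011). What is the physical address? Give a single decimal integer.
Answer: 459

Derivation:
vaddr = 171 = 0b010101011
Split: l1_idx=2, l2_idx=2, offset=11
L1[2] = 0
L2[0][2] = 28
paddr = 28 * 16 + 11 = 459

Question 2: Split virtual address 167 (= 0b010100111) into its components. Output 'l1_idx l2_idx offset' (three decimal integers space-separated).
Answer: 2 2 7

Derivation:
vaddr = 167 = 0b010100111
  top 3 bits -> l1_idx = 2
  next 2 bits -> l2_idx = 2
  bottom 4 bits -> offset = 7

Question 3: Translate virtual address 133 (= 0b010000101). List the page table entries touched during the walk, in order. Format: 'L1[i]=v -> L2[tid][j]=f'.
Answer: L1[2]=0 -> L2[0][0]=70

Derivation:
vaddr = 133 = 0b010000101
Split: l1_idx=2, l2_idx=0, offset=5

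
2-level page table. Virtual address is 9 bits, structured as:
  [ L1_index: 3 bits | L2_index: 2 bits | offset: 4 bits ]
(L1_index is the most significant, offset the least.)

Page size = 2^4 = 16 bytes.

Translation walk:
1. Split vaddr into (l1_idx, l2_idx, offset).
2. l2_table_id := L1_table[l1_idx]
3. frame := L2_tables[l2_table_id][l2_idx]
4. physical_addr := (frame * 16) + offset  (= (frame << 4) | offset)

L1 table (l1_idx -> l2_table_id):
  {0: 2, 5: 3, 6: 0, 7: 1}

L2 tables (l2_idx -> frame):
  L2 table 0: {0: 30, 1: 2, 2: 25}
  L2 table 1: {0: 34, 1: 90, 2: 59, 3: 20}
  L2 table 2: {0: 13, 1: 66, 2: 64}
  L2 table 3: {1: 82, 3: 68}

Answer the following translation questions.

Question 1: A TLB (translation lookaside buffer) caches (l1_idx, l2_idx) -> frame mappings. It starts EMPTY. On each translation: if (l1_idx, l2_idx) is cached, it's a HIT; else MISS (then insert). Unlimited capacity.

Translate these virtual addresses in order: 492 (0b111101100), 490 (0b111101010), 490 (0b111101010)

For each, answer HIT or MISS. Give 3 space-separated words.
vaddr=492: (7,2) not in TLB -> MISS, insert
vaddr=490: (7,2) in TLB -> HIT
vaddr=490: (7,2) in TLB -> HIT

Answer: MISS HIT HIT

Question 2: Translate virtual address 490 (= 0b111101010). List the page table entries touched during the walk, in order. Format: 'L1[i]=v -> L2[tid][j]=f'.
vaddr = 490 = 0b111101010
Split: l1_idx=7, l2_idx=2, offset=10

Answer: L1[7]=1 -> L2[1][2]=59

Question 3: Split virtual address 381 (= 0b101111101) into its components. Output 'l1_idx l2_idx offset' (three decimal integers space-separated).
vaddr = 381 = 0b101111101
  top 3 bits -> l1_idx = 5
  next 2 bits -> l2_idx = 3
  bottom 4 bits -> offset = 13

Answer: 5 3 13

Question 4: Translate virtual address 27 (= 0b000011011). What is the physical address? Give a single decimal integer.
Answer: 1067

Derivation:
vaddr = 27 = 0b000011011
Split: l1_idx=0, l2_idx=1, offset=11
L1[0] = 2
L2[2][1] = 66
paddr = 66 * 16 + 11 = 1067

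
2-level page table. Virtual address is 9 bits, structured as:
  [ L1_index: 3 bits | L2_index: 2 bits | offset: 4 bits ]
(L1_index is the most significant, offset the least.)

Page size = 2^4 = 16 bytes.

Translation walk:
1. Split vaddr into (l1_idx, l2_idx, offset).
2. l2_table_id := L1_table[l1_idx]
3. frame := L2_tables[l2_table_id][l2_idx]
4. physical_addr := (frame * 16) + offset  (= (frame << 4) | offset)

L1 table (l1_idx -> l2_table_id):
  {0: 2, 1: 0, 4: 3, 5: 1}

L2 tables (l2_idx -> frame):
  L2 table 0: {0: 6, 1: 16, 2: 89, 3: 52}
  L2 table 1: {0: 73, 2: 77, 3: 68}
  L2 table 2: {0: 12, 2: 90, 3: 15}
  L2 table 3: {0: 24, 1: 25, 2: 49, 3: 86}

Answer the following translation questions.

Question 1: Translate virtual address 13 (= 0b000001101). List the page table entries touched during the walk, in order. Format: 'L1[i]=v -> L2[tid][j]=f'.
vaddr = 13 = 0b000001101
Split: l1_idx=0, l2_idx=0, offset=13

Answer: L1[0]=2 -> L2[2][0]=12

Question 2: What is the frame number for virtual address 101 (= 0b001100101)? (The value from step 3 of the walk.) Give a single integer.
Answer: 89

Derivation:
vaddr = 101: l1_idx=1, l2_idx=2
L1[1] = 0; L2[0][2] = 89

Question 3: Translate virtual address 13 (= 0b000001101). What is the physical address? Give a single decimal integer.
vaddr = 13 = 0b000001101
Split: l1_idx=0, l2_idx=0, offset=13
L1[0] = 2
L2[2][0] = 12
paddr = 12 * 16 + 13 = 205

Answer: 205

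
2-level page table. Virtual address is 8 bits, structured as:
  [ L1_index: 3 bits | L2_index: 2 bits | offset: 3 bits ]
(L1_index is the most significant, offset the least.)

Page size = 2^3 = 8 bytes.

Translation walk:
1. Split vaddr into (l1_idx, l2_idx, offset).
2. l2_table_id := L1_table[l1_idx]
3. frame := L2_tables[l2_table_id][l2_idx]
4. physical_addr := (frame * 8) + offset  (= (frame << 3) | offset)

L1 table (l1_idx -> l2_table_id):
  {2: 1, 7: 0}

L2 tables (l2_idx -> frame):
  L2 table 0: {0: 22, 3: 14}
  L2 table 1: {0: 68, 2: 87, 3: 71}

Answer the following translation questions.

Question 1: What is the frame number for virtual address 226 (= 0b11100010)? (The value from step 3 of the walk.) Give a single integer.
Answer: 22

Derivation:
vaddr = 226: l1_idx=7, l2_idx=0
L1[7] = 0; L2[0][0] = 22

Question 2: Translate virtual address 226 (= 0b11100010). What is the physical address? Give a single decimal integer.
vaddr = 226 = 0b11100010
Split: l1_idx=7, l2_idx=0, offset=2
L1[7] = 0
L2[0][0] = 22
paddr = 22 * 8 + 2 = 178

Answer: 178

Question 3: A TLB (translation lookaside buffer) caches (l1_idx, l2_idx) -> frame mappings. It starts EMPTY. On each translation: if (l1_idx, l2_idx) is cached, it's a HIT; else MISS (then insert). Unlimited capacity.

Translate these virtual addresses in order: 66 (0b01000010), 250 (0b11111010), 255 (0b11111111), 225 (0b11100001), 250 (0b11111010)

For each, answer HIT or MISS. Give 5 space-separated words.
vaddr=66: (2,0) not in TLB -> MISS, insert
vaddr=250: (7,3) not in TLB -> MISS, insert
vaddr=255: (7,3) in TLB -> HIT
vaddr=225: (7,0) not in TLB -> MISS, insert
vaddr=250: (7,3) in TLB -> HIT

Answer: MISS MISS HIT MISS HIT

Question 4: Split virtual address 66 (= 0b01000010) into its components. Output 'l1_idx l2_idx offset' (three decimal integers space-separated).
Answer: 2 0 2

Derivation:
vaddr = 66 = 0b01000010
  top 3 bits -> l1_idx = 2
  next 2 bits -> l2_idx = 0
  bottom 3 bits -> offset = 2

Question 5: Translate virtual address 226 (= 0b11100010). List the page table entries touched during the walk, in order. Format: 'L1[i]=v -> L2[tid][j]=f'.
vaddr = 226 = 0b11100010
Split: l1_idx=7, l2_idx=0, offset=2

Answer: L1[7]=0 -> L2[0][0]=22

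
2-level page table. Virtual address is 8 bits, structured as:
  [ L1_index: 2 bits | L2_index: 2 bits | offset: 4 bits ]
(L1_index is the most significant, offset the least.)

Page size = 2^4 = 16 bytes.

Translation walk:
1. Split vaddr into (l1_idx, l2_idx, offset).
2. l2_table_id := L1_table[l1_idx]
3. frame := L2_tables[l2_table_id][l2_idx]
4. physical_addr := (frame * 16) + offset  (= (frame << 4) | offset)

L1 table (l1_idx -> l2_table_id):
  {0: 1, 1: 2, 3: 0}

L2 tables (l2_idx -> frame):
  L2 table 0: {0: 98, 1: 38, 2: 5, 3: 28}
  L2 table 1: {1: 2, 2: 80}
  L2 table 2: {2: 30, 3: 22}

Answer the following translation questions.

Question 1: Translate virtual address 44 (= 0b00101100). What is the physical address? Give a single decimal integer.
vaddr = 44 = 0b00101100
Split: l1_idx=0, l2_idx=2, offset=12
L1[0] = 1
L2[1][2] = 80
paddr = 80 * 16 + 12 = 1292

Answer: 1292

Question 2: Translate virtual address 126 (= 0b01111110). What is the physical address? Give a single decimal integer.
vaddr = 126 = 0b01111110
Split: l1_idx=1, l2_idx=3, offset=14
L1[1] = 2
L2[2][3] = 22
paddr = 22 * 16 + 14 = 366

Answer: 366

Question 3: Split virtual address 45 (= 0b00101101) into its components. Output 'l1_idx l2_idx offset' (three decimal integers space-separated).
vaddr = 45 = 0b00101101
  top 2 bits -> l1_idx = 0
  next 2 bits -> l2_idx = 2
  bottom 4 bits -> offset = 13

Answer: 0 2 13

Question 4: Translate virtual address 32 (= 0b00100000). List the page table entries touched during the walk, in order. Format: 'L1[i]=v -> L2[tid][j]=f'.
Answer: L1[0]=1 -> L2[1][2]=80

Derivation:
vaddr = 32 = 0b00100000
Split: l1_idx=0, l2_idx=2, offset=0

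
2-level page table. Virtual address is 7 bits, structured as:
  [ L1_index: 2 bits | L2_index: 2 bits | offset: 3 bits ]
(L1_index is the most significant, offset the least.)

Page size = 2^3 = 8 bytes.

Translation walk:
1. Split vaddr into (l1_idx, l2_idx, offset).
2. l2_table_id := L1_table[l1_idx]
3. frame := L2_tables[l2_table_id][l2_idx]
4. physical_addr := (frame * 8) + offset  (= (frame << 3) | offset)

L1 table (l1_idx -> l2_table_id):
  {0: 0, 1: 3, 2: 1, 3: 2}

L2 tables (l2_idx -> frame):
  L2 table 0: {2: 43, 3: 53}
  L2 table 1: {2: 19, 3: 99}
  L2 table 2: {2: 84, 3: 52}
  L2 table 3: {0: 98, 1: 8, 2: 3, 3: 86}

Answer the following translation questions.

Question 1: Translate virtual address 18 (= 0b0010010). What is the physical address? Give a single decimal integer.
Answer: 346

Derivation:
vaddr = 18 = 0b0010010
Split: l1_idx=0, l2_idx=2, offset=2
L1[0] = 0
L2[0][2] = 43
paddr = 43 * 8 + 2 = 346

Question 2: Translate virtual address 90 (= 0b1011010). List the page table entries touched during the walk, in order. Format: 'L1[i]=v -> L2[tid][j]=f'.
Answer: L1[2]=1 -> L2[1][3]=99

Derivation:
vaddr = 90 = 0b1011010
Split: l1_idx=2, l2_idx=3, offset=2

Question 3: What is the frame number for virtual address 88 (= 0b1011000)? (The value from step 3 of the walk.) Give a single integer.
vaddr = 88: l1_idx=2, l2_idx=3
L1[2] = 1; L2[1][3] = 99

Answer: 99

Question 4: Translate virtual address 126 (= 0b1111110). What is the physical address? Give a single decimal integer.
vaddr = 126 = 0b1111110
Split: l1_idx=3, l2_idx=3, offset=6
L1[3] = 2
L2[2][3] = 52
paddr = 52 * 8 + 6 = 422

Answer: 422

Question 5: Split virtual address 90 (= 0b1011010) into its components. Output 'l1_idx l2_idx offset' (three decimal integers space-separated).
vaddr = 90 = 0b1011010
  top 2 bits -> l1_idx = 2
  next 2 bits -> l2_idx = 3
  bottom 3 bits -> offset = 2

Answer: 2 3 2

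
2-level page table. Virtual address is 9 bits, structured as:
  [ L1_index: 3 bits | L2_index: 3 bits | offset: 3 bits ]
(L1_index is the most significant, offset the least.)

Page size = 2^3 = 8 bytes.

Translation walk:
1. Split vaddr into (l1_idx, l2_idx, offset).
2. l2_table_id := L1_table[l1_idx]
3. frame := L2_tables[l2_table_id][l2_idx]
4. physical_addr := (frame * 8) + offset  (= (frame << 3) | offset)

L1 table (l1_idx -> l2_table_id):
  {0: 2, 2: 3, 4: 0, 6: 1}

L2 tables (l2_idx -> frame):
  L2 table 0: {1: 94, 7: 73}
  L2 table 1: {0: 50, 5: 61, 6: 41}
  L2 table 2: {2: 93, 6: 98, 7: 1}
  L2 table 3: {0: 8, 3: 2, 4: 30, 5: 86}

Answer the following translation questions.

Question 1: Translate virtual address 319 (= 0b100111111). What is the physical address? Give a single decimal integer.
Answer: 591

Derivation:
vaddr = 319 = 0b100111111
Split: l1_idx=4, l2_idx=7, offset=7
L1[4] = 0
L2[0][7] = 73
paddr = 73 * 8 + 7 = 591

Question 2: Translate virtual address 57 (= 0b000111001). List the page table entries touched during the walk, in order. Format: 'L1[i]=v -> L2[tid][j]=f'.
Answer: L1[0]=2 -> L2[2][7]=1

Derivation:
vaddr = 57 = 0b000111001
Split: l1_idx=0, l2_idx=7, offset=1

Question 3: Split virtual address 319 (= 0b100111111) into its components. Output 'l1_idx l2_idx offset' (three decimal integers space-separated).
Answer: 4 7 7

Derivation:
vaddr = 319 = 0b100111111
  top 3 bits -> l1_idx = 4
  next 3 bits -> l2_idx = 7
  bottom 3 bits -> offset = 7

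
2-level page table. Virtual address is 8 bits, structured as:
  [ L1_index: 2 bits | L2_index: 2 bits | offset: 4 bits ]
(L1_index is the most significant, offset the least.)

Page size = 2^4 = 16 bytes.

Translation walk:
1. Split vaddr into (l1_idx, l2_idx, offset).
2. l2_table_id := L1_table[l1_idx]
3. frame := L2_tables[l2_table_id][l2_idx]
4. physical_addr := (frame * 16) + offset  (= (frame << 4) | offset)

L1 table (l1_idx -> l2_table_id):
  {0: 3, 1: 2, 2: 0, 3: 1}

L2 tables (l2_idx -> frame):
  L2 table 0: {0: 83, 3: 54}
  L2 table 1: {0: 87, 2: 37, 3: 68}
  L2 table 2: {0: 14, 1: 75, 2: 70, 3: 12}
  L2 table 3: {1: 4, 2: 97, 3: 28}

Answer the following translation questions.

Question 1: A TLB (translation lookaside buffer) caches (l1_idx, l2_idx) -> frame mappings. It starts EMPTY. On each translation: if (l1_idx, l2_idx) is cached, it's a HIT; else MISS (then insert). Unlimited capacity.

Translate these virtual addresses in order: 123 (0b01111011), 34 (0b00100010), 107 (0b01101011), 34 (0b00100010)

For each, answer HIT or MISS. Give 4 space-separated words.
Answer: MISS MISS MISS HIT

Derivation:
vaddr=123: (1,3) not in TLB -> MISS, insert
vaddr=34: (0,2) not in TLB -> MISS, insert
vaddr=107: (1,2) not in TLB -> MISS, insert
vaddr=34: (0,2) in TLB -> HIT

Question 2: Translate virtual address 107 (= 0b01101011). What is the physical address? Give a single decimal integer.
vaddr = 107 = 0b01101011
Split: l1_idx=1, l2_idx=2, offset=11
L1[1] = 2
L2[2][2] = 70
paddr = 70 * 16 + 11 = 1131

Answer: 1131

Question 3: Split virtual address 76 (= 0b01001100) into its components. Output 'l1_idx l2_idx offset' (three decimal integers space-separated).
Answer: 1 0 12

Derivation:
vaddr = 76 = 0b01001100
  top 2 bits -> l1_idx = 1
  next 2 bits -> l2_idx = 0
  bottom 4 bits -> offset = 12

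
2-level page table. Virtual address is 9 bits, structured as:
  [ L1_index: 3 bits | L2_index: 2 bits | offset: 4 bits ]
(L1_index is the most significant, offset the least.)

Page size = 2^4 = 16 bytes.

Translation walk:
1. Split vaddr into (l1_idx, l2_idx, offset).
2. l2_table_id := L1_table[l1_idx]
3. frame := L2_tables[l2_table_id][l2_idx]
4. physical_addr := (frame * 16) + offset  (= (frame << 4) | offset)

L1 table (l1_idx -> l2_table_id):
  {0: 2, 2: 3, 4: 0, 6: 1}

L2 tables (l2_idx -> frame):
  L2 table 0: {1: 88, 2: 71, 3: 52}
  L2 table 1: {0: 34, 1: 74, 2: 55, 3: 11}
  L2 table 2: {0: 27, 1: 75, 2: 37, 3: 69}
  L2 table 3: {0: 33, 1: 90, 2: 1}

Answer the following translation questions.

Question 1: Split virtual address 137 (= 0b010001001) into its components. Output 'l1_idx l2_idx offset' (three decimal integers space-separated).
Answer: 2 0 9

Derivation:
vaddr = 137 = 0b010001001
  top 3 bits -> l1_idx = 2
  next 2 bits -> l2_idx = 0
  bottom 4 bits -> offset = 9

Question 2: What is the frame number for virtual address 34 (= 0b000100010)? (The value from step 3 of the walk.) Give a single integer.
vaddr = 34: l1_idx=0, l2_idx=2
L1[0] = 2; L2[2][2] = 37

Answer: 37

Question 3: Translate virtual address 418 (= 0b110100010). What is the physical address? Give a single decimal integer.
Answer: 882

Derivation:
vaddr = 418 = 0b110100010
Split: l1_idx=6, l2_idx=2, offset=2
L1[6] = 1
L2[1][2] = 55
paddr = 55 * 16 + 2 = 882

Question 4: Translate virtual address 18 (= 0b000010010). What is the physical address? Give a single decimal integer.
Answer: 1202

Derivation:
vaddr = 18 = 0b000010010
Split: l1_idx=0, l2_idx=1, offset=2
L1[0] = 2
L2[2][1] = 75
paddr = 75 * 16 + 2 = 1202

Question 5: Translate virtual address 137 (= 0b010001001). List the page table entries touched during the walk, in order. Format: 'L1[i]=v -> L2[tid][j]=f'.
Answer: L1[2]=3 -> L2[3][0]=33

Derivation:
vaddr = 137 = 0b010001001
Split: l1_idx=2, l2_idx=0, offset=9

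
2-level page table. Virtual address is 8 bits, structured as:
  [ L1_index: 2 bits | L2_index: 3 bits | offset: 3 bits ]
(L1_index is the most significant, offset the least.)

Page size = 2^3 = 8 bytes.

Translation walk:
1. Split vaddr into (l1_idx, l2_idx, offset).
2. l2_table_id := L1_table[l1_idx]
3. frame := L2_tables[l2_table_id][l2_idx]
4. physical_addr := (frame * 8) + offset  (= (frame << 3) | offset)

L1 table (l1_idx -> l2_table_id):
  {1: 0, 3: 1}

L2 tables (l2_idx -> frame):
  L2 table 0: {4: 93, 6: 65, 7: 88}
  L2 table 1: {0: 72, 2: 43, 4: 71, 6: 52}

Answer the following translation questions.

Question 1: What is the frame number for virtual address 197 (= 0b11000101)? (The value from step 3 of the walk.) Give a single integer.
Answer: 72

Derivation:
vaddr = 197: l1_idx=3, l2_idx=0
L1[3] = 1; L2[1][0] = 72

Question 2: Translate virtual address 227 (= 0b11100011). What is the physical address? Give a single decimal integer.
Answer: 571

Derivation:
vaddr = 227 = 0b11100011
Split: l1_idx=3, l2_idx=4, offset=3
L1[3] = 1
L2[1][4] = 71
paddr = 71 * 8 + 3 = 571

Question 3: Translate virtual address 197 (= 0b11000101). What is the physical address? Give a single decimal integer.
vaddr = 197 = 0b11000101
Split: l1_idx=3, l2_idx=0, offset=5
L1[3] = 1
L2[1][0] = 72
paddr = 72 * 8 + 5 = 581

Answer: 581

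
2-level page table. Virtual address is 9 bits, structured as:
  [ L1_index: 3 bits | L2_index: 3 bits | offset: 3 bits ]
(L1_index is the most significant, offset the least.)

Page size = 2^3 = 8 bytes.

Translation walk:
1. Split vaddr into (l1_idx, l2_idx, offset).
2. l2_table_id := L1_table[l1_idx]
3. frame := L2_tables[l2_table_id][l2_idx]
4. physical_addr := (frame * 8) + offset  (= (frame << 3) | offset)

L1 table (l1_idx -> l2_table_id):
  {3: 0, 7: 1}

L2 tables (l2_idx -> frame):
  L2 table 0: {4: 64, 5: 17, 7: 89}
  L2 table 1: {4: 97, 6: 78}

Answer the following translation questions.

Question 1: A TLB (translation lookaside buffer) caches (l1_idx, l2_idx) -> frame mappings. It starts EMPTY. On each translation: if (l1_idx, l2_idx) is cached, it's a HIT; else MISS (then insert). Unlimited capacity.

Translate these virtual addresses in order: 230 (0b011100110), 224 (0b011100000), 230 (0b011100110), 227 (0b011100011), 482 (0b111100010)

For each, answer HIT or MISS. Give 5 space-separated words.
vaddr=230: (3,4) not in TLB -> MISS, insert
vaddr=224: (3,4) in TLB -> HIT
vaddr=230: (3,4) in TLB -> HIT
vaddr=227: (3,4) in TLB -> HIT
vaddr=482: (7,4) not in TLB -> MISS, insert

Answer: MISS HIT HIT HIT MISS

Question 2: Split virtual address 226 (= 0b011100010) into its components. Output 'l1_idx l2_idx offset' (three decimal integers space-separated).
Answer: 3 4 2

Derivation:
vaddr = 226 = 0b011100010
  top 3 bits -> l1_idx = 3
  next 3 bits -> l2_idx = 4
  bottom 3 bits -> offset = 2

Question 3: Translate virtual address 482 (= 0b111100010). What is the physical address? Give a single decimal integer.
vaddr = 482 = 0b111100010
Split: l1_idx=7, l2_idx=4, offset=2
L1[7] = 1
L2[1][4] = 97
paddr = 97 * 8 + 2 = 778

Answer: 778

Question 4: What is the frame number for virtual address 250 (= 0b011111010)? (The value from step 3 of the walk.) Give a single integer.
vaddr = 250: l1_idx=3, l2_idx=7
L1[3] = 0; L2[0][7] = 89

Answer: 89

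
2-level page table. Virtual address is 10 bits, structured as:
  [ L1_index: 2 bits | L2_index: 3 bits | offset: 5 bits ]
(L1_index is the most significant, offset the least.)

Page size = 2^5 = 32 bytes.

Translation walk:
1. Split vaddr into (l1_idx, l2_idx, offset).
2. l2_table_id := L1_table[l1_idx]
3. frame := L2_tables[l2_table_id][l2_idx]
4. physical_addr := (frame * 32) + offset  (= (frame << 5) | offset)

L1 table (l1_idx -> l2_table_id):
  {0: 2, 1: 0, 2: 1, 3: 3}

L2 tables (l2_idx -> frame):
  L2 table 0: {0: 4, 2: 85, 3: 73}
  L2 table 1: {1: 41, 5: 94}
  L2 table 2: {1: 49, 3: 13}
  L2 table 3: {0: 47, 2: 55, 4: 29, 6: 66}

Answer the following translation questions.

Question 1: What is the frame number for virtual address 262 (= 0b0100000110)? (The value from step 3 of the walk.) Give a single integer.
Answer: 4

Derivation:
vaddr = 262: l1_idx=1, l2_idx=0
L1[1] = 0; L2[0][0] = 4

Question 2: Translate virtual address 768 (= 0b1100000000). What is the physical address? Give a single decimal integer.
Answer: 1504

Derivation:
vaddr = 768 = 0b1100000000
Split: l1_idx=3, l2_idx=0, offset=0
L1[3] = 3
L2[3][0] = 47
paddr = 47 * 32 + 0 = 1504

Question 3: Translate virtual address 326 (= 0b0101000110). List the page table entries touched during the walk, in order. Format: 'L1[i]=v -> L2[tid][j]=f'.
Answer: L1[1]=0 -> L2[0][2]=85

Derivation:
vaddr = 326 = 0b0101000110
Split: l1_idx=1, l2_idx=2, offset=6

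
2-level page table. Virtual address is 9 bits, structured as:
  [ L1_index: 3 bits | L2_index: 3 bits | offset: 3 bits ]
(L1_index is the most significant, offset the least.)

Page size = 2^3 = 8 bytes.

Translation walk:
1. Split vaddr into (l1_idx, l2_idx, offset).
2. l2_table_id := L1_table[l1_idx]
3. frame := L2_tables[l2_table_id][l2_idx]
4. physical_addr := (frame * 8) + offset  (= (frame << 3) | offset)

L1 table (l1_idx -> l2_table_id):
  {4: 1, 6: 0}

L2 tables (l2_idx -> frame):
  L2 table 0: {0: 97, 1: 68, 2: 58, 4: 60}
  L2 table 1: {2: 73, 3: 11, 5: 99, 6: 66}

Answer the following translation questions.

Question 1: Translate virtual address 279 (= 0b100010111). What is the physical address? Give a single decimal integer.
vaddr = 279 = 0b100010111
Split: l1_idx=4, l2_idx=2, offset=7
L1[4] = 1
L2[1][2] = 73
paddr = 73 * 8 + 7 = 591

Answer: 591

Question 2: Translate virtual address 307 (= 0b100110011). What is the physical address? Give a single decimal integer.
vaddr = 307 = 0b100110011
Split: l1_idx=4, l2_idx=6, offset=3
L1[4] = 1
L2[1][6] = 66
paddr = 66 * 8 + 3 = 531

Answer: 531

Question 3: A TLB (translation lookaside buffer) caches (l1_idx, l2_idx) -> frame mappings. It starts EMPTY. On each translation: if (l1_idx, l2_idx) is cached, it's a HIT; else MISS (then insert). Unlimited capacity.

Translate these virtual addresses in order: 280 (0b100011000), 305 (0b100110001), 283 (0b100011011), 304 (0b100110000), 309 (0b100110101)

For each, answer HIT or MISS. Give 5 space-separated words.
Answer: MISS MISS HIT HIT HIT

Derivation:
vaddr=280: (4,3) not in TLB -> MISS, insert
vaddr=305: (4,6) not in TLB -> MISS, insert
vaddr=283: (4,3) in TLB -> HIT
vaddr=304: (4,6) in TLB -> HIT
vaddr=309: (4,6) in TLB -> HIT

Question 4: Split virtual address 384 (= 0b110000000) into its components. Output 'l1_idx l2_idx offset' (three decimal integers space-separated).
Answer: 6 0 0

Derivation:
vaddr = 384 = 0b110000000
  top 3 bits -> l1_idx = 6
  next 3 bits -> l2_idx = 0
  bottom 3 bits -> offset = 0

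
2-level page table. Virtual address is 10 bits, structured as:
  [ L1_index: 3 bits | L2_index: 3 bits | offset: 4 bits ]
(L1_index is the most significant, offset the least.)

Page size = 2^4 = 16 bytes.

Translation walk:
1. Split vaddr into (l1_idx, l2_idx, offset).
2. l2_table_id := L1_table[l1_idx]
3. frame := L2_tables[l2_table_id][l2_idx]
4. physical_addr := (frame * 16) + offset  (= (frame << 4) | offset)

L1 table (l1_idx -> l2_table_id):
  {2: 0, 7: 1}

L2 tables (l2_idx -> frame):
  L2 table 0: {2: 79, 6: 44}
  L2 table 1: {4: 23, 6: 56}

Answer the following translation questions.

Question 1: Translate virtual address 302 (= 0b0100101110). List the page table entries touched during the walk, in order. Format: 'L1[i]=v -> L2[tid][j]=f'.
vaddr = 302 = 0b0100101110
Split: l1_idx=2, l2_idx=2, offset=14

Answer: L1[2]=0 -> L2[0][2]=79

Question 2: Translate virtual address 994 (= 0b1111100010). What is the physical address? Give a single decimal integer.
vaddr = 994 = 0b1111100010
Split: l1_idx=7, l2_idx=6, offset=2
L1[7] = 1
L2[1][6] = 56
paddr = 56 * 16 + 2 = 898

Answer: 898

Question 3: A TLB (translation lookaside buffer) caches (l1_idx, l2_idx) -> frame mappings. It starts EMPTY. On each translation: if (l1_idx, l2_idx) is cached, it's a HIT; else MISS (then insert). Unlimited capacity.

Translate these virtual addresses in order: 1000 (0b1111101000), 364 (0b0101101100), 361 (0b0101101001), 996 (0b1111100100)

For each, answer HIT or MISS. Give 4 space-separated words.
vaddr=1000: (7,6) not in TLB -> MISS, insert
vaddr=364: (2,6) not in TLB -> MISS, insert
vaddr=361: (2,6) in TLB -> HIT
vaddr=996: (7,6) in TLB -> HIT

Answer: MISS MISS HIT HIT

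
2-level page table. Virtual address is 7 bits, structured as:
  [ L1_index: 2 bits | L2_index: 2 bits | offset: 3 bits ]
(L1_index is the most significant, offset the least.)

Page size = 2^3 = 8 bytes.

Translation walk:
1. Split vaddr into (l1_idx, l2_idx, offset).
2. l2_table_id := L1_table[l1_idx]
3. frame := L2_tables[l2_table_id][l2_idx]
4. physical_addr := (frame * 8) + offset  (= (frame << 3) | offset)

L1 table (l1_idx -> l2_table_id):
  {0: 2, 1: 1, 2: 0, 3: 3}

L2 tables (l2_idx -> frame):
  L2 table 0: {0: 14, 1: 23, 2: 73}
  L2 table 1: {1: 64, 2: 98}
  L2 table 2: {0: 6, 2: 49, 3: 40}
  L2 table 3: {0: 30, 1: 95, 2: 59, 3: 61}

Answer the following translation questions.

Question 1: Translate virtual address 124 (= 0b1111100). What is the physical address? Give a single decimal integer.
Answer: 492

Derivation:
vaddr = 124 = 0b1111100
Split: l1_idx=3, l2_idx=3, offset=4
L1[3] = 3
L2[3][3] = 61
paddr = 61 * 8 + 4 = 492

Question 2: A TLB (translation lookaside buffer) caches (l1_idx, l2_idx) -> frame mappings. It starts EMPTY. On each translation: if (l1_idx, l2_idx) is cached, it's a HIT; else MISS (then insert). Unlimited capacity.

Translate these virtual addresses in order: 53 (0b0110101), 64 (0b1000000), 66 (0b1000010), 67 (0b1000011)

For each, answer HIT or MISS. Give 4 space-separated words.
vaddr=53: (1,2) not in TLB -> MISS, insert
vaddr=64: (2,0) not in TLB -> MISS, insert
vaddr=66: (2,0) in TLB -> HIT
vaddr=67: (2,0) in TLB -> HIT

Answer: MISS MISS HIT HIT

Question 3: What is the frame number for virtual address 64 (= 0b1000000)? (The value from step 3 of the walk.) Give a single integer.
Answer: 14

Derivation:
vaddr = 64: l1_idx=2, l2_idx=0
L1[2] = 0; L2[0][0] = 14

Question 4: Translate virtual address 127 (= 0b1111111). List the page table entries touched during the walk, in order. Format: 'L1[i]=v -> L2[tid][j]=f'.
vaddr = 127 = 0b1111111
Split: l1_idx=3, l2_idx=3, offset=7

Answer: L1[3]=3 -> L2[3][3]=61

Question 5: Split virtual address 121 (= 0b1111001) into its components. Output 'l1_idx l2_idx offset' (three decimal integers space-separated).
vaddr = 121 = 0b1111001
  top 2 bits -> l1_idx = 3
  next 2 bits -> l2_idx = 3
  bottom 3 bits -> offset = 1

Answer: 3 3 1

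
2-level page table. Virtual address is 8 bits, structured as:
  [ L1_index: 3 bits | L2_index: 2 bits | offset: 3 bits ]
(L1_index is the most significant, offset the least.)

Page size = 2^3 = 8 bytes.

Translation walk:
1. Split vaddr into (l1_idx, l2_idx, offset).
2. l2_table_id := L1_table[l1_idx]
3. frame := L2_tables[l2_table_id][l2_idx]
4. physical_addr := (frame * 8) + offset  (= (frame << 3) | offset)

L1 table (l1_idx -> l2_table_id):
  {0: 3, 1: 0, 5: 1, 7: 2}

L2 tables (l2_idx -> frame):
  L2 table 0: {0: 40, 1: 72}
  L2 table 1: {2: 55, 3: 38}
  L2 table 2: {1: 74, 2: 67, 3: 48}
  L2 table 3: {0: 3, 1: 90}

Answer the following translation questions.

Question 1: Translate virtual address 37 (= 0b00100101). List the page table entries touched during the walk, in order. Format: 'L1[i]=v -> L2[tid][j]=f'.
vaddr = 37 = 0b00100101
Split: l1_idx=1, l2_idx=0, offset=5

Answer: L1[1]=0 -> L2[0][0]=40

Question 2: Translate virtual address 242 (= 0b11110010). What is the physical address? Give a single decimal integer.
vaddr = 242 = 0b11110010
Split: l1_idx=7, l2_idx=2, offset=2
L1[7] = 2
L2[2][2] = 67
paddr = 67 * 8 + 2 = 538

Answer: 538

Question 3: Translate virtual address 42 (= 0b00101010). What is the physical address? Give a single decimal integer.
Answer: 578

Derivation:
vaddr = 42 = 0b00101010
Split: l1_idx=1, l2_idx=1, offset=2
L1[1] = 0
L2[0][1] = 72
paddr = 72 * 8 + 2 = 578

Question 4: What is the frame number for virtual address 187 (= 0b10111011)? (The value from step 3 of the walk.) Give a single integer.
vaddr = 187: l1_idx=5, l2_idx=3
L1[5] = 1; L2[1][3] = 38

Answer: 38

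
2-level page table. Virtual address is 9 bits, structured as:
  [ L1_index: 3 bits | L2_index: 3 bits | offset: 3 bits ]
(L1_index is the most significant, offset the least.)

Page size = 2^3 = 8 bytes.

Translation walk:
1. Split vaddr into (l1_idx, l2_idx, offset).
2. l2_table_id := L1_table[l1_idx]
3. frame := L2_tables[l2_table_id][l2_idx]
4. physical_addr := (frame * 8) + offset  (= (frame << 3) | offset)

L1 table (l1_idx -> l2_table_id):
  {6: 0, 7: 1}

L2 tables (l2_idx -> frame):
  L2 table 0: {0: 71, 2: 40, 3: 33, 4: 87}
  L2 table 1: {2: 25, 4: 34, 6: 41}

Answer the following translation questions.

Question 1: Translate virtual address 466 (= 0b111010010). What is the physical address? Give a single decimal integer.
vaddr = 466 = 0b111010010
Split: l1_idx=7, l2_idx=2, offset=2
L1[7] = 1
L2[1][2] = 25
paddr = 25 * 8 + 2 = 202

Answer: 202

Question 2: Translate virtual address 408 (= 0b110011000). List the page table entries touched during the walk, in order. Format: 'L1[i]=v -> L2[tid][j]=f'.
Answer: L1[6]=0 -> L2[0][3]=33

Derivation:
vaddr = 408 = 0b110011000
Split: l1_idx=6, l2_idx=3, offset=0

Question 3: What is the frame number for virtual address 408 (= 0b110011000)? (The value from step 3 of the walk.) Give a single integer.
Answer: 33

Derivation:
vaddr = 408: l1_idx=6, l2_idx=3
L1[6] = 0; L2[0][3] = 33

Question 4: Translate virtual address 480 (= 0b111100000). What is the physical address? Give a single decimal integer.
vaddr = 480 = 0b111100000
Split: l1_idx=7, l2_idx=4, offset=0
L1[7] = 1
L2[1][4] = 34
paddr = 34 * 8 + 0 = 272

Answer: 272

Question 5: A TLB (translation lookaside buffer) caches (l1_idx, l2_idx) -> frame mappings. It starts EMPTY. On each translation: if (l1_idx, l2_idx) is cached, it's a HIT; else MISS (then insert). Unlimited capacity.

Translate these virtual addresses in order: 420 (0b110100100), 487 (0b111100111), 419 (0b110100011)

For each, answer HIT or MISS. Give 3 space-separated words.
vaddr=420: (6,4) not in TLB -> MISS, insert
vaddr=487: (7,4) not in TLB -> MISS, insert
vaddr=419: (6,4) in TLB -> HIT

Answer: MISS MISS HIT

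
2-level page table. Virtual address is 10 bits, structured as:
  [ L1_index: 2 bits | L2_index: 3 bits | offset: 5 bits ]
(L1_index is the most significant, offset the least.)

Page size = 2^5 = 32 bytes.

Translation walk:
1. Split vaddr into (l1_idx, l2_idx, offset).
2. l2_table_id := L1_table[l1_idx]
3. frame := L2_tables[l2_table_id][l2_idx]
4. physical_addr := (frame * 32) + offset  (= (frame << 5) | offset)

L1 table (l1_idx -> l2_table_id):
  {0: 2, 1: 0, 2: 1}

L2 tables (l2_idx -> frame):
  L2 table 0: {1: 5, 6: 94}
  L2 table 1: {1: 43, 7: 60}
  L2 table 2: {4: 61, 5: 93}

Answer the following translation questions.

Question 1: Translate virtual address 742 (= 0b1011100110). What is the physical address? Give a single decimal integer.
Answer: 1926

Derivation:
vaddr = 742 = 0b1011100110
Split: l1_idx=2, l2_idx=7, offset=6
L1[2] = 1
L2[1][7] = 60
paddr = 60 * 32 + 6 = 1926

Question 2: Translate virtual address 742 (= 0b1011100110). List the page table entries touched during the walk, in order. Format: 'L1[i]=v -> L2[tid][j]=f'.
vaddr = 742 = 0b1011100110
Split: l1_idx=2, l2_idx=7, offset=6

Answer: L1[2]=1 -> L2[1][7]=60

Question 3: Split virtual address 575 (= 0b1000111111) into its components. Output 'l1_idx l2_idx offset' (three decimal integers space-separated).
Answer: 2 1 31

Derivation:
vaddr = 575 = 0b1000111111
  top 2 bits -> l1_idx = 2
  next 3 bits -> l2_idx = 1
  bottom 5 bits -> offset = 31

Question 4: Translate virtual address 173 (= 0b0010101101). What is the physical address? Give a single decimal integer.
vaddr = 173 = 0b0010101101
Split: l1_idx=0, l2_idx=5, offset=13
L1[0] = 2
L2[2][5] = 93
paddr = 93 * 32 + 13 = 2989

Answer: 2989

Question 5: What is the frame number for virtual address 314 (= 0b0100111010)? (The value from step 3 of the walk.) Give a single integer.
Answer: 5

Derivation:
vaddr = 314: l1_idx=1, l2_idx=1
L1[1] = 0; L2[0][1] = 5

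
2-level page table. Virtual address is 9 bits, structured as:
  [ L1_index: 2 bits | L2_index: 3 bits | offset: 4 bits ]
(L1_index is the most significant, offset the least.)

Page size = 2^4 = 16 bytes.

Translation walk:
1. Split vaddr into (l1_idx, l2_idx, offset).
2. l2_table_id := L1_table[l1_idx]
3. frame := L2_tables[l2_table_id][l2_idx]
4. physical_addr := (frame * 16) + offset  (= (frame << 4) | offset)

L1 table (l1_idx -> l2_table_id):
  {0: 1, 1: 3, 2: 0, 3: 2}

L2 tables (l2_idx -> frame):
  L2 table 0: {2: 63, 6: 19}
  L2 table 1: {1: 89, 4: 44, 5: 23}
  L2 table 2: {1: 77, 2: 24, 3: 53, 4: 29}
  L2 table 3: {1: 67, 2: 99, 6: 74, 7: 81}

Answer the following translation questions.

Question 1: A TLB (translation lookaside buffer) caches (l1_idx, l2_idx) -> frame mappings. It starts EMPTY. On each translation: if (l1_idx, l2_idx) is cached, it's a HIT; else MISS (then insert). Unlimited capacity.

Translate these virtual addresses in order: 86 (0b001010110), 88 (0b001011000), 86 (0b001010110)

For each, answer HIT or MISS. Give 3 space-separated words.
vaddr=86: (0,5) not in TLB -> MISS, insert
vaddr=88: (0,5) in TLB -> HIT
vaddr=86: (0,5) in TLB -> HIT

Answer: MISS HIT HIT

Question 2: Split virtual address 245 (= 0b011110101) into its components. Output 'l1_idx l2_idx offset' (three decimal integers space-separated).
Answer: 1 7 5

Derivation:
vaddr = 245 = 0b011110101
  top 2 bits -> l1_idx = 1
  next 3 bits -> l2_idx = 7
  bottom 4 bits -> offset = 5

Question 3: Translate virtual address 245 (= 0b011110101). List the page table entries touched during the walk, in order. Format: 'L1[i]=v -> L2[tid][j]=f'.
Answer: L1[1]=3 -> L2[3][7]=81

Derivation:
vaddr = 245 = 0b011110101
Split: l1_idx=1, l2_idx=7, offset=5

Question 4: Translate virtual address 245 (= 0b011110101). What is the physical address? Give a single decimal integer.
Answer: 1301

Derivation:
vaddr = 245 = 0b011110101
Split: l1_idx=1, l2_idx=7, offset=5
L1[1] = 3
L2[3][7] = 81
paddr = 81 * 16 + 5 = 1301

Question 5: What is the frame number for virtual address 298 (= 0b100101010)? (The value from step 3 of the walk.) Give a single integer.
vaddr = 298: l1_idx=2, l2_idx=2
L1[2] = 0; L2[0][2] = 63

Answer: 63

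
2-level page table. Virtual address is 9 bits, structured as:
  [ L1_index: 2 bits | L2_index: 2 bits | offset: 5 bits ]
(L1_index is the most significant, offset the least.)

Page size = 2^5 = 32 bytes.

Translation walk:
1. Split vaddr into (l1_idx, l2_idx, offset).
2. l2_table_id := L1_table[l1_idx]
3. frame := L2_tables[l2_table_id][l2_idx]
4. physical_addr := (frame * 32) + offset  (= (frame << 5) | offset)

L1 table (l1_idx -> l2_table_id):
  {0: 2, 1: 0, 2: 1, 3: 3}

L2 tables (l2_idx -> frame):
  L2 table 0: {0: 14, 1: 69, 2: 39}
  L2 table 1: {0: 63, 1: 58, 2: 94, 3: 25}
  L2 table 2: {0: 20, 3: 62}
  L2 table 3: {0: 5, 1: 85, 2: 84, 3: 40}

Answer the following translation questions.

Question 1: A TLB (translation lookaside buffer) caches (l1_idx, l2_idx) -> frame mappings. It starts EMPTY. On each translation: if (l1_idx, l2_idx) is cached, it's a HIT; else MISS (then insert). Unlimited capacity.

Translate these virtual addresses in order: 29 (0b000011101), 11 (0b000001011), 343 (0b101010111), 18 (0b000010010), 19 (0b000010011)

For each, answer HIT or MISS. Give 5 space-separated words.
Answer: MISS HIT MISS HIT HIT

Derivation:
vaddr=29: (0,0) not in TLB -> MISS, insert
vaddr=11: (0,0) in TLB -> HIT
vaddr=343: (2,2) not in TLB -> MISS, insert
vaddr=18: (0,0) in TLB -> HIT
vaddr=19: (0,0) in TLB -> HIT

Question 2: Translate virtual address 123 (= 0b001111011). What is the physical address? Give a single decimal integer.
Answer: 2011

Derivation:
vaddr = 123 = 0b001111011
Split: l1_idx=0, l2_idx=3, offset=27
L1[0] = 2
L2[2][3] = 62
paddr = 62 * 32 + 27 = 2011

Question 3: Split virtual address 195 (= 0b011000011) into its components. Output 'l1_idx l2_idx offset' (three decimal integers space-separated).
Answer: 1 2 3

Derivation:
vaddr = 195 = 0b011000011
  top 2 bits -> l1_idx = 1
  next 2 bits -> l2_idx = 2
  bottom 5 bits -> offset = 3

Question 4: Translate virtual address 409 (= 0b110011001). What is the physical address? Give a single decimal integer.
vaddr = 409 = 0b110011001
Split: l1_idx=3, l2_idx=0, offset=25
L1[3] = 3
L2[3][0] = 5
paddr = 5 * 32 + 25 = 185

Answer: 185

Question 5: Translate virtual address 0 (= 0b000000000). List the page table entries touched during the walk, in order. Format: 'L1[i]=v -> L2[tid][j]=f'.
Answer: L1[0]=2 -> L2[2][0]=20

Derivation:
vaddr = 0 = 0b000000000
Split: l1_idx=0, l2_idx=0, offset=0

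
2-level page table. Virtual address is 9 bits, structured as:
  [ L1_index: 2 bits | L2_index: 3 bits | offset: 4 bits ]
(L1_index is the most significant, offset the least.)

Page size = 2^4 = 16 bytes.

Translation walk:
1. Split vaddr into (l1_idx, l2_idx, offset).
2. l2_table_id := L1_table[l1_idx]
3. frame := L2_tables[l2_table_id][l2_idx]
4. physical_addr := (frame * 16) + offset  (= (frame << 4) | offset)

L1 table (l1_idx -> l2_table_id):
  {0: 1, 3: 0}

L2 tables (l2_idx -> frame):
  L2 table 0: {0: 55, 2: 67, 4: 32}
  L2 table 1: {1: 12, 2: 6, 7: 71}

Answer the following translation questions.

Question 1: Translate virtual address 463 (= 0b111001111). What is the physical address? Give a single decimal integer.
Answer: 527

Derivation:
vaddr = 463 = 0b111001111
Split: l1_idx=3, l2_idx=4, offset=15
L1[3] = 0
L2[0][4] = 32
paddr = 32 * 16 + 15 = 527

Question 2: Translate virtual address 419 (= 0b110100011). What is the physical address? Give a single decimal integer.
Answer: 1075

Derivation:
vaddr = 419 = 0b110100011
Split: l1_idx=3, l2_idx=2, offset=3
L1[3] = 0
L2[0][2] = 67
paddr = 67 * 16 + 3 = 1075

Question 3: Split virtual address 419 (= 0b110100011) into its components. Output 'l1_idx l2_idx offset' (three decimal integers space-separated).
Answer: 3 2 3

Derivation:
vaddr = 419 = 0b110100011
  top 2 bits -> l1_idx = 3
  next 3 bits -> l2_idx = 2
  bottom 4 bits -> offset = 3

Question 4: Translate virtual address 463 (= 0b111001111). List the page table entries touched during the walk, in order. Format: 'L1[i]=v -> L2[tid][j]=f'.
Answer: L1[3]=0 -> L2[0][4]=32

Derivation:
vaddr = 463 = 0b111001111
Split: l1_idx=3, l2_idx=4, offset=15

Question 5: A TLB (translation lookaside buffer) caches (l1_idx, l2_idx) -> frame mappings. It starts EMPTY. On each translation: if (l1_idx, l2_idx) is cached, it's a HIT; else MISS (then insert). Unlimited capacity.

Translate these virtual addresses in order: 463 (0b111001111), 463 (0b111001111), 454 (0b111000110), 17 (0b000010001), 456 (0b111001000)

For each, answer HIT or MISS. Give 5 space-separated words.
vaddr=463: (3,4) not in TLB -> MISS, insert
vaddr=463: (3,4) in TLB -> HIT
vaddr=454: (3,4) in TLB -> HIT
vaddr=17: (0,1) not in TLB -> MISS, insert
vaddr=456: (3,4) in TLB -> HIT

Answer: MISS HIT HIT MISS HIT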